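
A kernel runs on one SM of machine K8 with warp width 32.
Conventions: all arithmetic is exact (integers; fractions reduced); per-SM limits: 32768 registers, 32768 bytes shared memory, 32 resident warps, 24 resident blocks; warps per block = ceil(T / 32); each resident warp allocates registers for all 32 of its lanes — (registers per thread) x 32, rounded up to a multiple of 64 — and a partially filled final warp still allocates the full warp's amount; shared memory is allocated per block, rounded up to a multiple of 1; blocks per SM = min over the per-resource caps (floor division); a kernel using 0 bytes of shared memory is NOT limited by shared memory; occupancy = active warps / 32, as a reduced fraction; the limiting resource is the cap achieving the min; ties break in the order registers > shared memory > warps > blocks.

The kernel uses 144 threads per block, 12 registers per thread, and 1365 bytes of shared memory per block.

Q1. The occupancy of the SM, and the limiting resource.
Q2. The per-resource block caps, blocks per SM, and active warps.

Answer: occupancy 15/16, limited by warps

registers: 17 blocks
shared memory: 24 blocks
warps: 6 blocks
blocks: 24 blocks

Answer: 6 blocks, 30 active warps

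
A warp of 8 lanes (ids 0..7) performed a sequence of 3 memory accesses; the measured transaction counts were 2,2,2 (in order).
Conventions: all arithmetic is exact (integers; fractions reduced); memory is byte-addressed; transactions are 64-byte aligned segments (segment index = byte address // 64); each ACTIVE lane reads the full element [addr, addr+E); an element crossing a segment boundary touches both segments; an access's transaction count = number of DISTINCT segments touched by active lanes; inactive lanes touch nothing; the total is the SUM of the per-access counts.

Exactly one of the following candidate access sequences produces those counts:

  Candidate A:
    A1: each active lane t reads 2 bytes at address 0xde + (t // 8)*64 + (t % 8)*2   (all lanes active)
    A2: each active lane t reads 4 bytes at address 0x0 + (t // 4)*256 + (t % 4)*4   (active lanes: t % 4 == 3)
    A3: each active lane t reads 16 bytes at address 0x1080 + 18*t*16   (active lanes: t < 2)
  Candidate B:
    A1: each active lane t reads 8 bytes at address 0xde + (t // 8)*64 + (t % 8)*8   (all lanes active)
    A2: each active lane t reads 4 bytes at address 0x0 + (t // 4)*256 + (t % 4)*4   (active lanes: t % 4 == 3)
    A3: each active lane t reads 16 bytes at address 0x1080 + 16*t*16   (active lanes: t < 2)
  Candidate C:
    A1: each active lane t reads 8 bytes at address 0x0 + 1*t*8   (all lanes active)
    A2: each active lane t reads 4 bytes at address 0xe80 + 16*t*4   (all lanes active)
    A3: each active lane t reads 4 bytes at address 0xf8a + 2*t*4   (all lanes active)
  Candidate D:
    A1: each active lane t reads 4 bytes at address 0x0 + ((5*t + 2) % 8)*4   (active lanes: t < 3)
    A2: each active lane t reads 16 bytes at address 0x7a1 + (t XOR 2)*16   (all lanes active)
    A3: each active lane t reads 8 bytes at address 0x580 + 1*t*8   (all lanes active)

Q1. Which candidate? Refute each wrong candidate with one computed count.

A: A1 gives 1 transaction, not 2
C: A1 gives 1 transaction, not 2
D: A1 gives 1 transaction, not 2
B: all counts match (2,2,2)

Answer: B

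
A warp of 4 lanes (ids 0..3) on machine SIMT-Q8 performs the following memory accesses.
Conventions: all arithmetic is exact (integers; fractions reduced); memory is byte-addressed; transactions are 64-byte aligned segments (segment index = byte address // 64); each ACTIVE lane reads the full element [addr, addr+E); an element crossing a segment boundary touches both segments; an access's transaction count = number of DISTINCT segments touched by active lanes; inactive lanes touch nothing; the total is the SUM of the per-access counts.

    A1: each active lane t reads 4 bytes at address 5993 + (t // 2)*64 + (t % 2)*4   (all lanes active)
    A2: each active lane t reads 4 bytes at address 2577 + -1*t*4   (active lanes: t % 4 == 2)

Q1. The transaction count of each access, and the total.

A1: 2 transactions
A2: 1 transaction

Answer: 2,1; total 3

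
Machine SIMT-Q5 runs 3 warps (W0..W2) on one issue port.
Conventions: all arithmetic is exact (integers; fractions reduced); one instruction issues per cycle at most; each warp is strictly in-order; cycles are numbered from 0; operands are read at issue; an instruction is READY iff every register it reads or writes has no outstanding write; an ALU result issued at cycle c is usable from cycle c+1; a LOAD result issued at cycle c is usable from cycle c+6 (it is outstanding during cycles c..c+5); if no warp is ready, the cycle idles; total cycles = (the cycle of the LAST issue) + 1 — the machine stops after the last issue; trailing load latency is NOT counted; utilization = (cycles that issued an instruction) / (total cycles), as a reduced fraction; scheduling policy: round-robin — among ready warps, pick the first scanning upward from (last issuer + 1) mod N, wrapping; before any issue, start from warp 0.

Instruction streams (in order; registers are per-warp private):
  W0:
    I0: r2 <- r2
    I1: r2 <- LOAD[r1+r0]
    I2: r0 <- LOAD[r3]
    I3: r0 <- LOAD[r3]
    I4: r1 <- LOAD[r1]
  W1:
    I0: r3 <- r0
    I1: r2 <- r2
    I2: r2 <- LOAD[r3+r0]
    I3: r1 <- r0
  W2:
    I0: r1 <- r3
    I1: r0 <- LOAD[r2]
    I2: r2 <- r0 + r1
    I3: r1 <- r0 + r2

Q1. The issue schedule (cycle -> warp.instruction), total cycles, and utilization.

cycle 0: W0.I0
cycle 1: W1.I0
cycle 2: W2.I0
cycle 3: W0.I1
cycle 4: W1.I1
cycle 5: W2.I1
cycle 6: W0.I2
cycle 7: W1.I2
cycle 8: W1.I3
cycle 9: idle
cycle 10: idle
cycle 11: W2.I2
cycle 12: W0.I3
cycle 13: W2.I3
cycle 14: W0.I4

Answer: 15 cycles, utilization 13/15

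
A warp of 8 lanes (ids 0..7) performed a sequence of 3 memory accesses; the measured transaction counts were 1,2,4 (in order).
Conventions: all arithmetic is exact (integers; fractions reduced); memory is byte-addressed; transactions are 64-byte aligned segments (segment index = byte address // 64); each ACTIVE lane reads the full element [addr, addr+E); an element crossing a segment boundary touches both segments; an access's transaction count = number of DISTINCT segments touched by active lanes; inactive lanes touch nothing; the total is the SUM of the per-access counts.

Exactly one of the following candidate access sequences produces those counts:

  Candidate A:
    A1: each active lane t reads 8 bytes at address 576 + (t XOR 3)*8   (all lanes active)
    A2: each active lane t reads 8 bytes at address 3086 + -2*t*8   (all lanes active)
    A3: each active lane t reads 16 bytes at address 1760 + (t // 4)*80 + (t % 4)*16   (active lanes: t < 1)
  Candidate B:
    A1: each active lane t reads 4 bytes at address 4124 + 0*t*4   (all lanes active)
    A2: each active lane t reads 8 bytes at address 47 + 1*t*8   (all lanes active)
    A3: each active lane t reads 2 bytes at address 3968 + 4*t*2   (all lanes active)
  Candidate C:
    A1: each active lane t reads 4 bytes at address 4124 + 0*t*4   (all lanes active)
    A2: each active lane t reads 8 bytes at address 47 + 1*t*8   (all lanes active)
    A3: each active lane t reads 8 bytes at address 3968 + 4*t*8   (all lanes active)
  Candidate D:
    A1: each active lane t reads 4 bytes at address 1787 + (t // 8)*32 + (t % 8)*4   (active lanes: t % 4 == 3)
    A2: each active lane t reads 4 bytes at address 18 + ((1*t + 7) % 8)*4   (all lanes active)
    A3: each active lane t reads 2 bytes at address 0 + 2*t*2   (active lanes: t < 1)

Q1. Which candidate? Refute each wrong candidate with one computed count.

A: A2 gives 3 transactions, not 2
B: A3 gives 1 transaction, not 4
D: A2 gives 1 transaction, not 2
C: all counts match (1,2,4)

Answer: C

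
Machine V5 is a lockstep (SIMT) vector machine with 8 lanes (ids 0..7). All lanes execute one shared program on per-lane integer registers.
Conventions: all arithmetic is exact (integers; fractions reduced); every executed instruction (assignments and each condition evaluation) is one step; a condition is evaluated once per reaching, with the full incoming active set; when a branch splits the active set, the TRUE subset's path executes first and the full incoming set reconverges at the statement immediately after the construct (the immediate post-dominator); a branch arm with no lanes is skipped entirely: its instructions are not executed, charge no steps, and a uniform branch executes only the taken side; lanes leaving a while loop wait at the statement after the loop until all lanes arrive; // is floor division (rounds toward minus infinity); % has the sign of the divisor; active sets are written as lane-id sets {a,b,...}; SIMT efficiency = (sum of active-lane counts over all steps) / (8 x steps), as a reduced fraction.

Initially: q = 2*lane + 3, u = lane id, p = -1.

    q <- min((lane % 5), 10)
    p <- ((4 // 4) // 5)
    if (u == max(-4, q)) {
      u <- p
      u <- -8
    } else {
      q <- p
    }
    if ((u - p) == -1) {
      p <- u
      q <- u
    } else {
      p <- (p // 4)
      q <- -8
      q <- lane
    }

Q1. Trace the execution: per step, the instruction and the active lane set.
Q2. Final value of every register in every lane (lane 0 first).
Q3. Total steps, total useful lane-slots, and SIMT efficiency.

step 0: q <- min((lane % 5), 10)     {0,1,2,3,4,5,6,7}
step 1: p <- ((4 // 4) // 5)         {0,1,2,3,4,5,6,7}
step 2: eval (u == max(-4, q))       {0,1,2,3,4,5,6,7}
step 3: u <- p                       {0,1,2,3,4}
step 4: u <- -8                      {0,1,2,3,4}
step 5: q <- p                       {5,6,7}
step 6: eval ((u - p) == -1)         {0,1,2,3,4,5,6,7}
step 7: p <- (p // 4)                {0,1,2,3,4,5,6,7}
step 8: q <- -8                      {0,1,2,3,4,5,6,7}
step 9: q <- lane                    {0,1,2,3,4,5,6,7}

Answer: 10 steps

q: 0,1,2,3,4,5,6,7
u: -8,-8,-8,-8,-8,5,6,7
p: 0,0,0,0,0,0,0,0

steps = 10; useful = 69; efficiency = 69/80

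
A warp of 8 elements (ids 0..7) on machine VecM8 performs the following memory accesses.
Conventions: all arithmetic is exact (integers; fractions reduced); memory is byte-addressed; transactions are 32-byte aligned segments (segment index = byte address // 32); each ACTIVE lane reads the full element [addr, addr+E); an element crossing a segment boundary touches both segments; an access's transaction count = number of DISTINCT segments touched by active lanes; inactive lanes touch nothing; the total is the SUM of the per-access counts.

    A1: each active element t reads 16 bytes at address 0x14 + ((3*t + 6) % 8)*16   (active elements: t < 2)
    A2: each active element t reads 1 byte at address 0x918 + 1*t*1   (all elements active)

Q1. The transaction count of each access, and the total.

A1: 3 transactions
A2: 1 transaction

Answer: 3,1; total 4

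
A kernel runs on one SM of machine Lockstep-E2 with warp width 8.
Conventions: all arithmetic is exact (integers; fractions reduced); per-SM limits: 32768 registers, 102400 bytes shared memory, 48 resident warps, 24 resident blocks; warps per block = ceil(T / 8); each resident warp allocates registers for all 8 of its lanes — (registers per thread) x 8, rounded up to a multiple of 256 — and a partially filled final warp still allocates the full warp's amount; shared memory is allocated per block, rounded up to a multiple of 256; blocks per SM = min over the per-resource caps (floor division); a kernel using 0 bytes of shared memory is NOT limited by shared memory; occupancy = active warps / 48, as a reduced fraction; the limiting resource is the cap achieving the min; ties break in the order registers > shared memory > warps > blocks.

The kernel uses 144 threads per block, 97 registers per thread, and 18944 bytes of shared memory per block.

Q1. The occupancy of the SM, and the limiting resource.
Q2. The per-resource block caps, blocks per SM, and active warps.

Answer: occupancy 3/8, limited by registers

registers: 1 block
shared memory: 5 blocks
warps: 2 blocks
blocks: 24 blocks

Answer: 1 block, 18 active warps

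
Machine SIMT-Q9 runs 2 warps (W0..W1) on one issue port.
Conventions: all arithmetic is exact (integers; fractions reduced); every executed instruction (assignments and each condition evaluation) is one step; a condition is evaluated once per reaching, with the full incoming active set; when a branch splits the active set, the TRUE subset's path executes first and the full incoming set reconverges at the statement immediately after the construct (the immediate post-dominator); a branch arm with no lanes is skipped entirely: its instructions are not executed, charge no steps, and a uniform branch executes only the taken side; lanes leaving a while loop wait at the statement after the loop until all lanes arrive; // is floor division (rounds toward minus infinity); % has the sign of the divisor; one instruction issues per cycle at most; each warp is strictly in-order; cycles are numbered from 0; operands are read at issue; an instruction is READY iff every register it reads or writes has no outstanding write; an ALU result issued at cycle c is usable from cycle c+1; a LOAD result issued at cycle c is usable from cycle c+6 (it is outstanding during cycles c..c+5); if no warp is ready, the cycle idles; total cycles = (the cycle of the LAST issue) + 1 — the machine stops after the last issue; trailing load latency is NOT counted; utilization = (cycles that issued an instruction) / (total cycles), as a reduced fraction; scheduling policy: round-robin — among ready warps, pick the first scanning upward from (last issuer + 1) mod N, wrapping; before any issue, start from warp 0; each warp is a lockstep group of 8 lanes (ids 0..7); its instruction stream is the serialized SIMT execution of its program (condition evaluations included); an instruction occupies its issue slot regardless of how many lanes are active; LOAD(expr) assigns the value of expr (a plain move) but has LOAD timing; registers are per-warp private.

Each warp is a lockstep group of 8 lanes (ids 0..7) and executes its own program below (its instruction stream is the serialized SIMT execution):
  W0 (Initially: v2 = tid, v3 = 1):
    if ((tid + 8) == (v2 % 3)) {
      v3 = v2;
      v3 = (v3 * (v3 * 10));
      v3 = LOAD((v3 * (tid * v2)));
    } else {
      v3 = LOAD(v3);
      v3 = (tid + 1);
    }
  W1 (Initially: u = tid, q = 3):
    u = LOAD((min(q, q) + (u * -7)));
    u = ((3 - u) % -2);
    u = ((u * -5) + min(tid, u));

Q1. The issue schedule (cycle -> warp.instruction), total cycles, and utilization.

cycle 0: W0.I0
cycle 1: W1.I0
cycle 2: W0.I1
cycle 3: idle
cycle 4: idle
cycle 5: idle
cycle 6: idle
cycle 7: W1.I1
cycle 8: W0.I2
cycle 9: W1.I2

Answer: 10 cycles, utilization 3/5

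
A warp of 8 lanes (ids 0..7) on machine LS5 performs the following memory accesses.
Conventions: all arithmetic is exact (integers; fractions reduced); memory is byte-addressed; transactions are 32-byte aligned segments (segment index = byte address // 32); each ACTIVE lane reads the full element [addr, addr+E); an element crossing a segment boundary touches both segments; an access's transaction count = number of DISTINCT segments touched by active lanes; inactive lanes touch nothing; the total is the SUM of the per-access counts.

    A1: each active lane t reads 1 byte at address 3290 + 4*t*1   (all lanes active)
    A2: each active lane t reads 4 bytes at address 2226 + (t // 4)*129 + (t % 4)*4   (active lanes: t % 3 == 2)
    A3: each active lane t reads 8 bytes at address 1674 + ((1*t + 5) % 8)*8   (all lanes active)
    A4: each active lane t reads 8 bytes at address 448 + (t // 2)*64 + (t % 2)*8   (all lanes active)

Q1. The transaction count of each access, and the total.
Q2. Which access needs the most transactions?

A1: 2 transactions
A2: 2 transactions
A3: 3 transactions
A4: 4 transactions

Answer: 2,2,3,4; total 11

Answer: A4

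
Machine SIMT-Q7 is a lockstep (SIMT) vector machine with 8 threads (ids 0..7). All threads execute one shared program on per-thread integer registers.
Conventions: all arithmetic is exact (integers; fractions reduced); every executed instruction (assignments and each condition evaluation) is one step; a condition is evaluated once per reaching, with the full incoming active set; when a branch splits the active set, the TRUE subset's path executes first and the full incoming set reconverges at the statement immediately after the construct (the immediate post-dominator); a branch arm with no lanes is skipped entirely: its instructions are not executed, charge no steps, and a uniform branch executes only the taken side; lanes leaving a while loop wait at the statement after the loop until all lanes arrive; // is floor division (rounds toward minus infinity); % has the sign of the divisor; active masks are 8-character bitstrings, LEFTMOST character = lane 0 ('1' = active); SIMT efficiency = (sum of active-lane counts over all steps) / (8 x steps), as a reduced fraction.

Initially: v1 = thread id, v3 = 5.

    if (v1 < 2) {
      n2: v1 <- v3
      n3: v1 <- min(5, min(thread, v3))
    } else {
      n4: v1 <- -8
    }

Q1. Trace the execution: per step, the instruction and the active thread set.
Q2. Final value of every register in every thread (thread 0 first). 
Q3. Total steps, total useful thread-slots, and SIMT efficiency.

step 0: eval (v1 < 2)                11111111
step 1: v1 <- v3                     11000000
step 2: v1 <- min(5, min(thread, v3)) 11000000
step 3: v1 <- -8                     00111111

Answer: 4 steps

v1: 0,1,-8,-8,-8,-8,-8,-8
v3: 5,5,5,5,5,5,5,5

steps = 4; useful = 18; efficiency = 18/32 = 9/16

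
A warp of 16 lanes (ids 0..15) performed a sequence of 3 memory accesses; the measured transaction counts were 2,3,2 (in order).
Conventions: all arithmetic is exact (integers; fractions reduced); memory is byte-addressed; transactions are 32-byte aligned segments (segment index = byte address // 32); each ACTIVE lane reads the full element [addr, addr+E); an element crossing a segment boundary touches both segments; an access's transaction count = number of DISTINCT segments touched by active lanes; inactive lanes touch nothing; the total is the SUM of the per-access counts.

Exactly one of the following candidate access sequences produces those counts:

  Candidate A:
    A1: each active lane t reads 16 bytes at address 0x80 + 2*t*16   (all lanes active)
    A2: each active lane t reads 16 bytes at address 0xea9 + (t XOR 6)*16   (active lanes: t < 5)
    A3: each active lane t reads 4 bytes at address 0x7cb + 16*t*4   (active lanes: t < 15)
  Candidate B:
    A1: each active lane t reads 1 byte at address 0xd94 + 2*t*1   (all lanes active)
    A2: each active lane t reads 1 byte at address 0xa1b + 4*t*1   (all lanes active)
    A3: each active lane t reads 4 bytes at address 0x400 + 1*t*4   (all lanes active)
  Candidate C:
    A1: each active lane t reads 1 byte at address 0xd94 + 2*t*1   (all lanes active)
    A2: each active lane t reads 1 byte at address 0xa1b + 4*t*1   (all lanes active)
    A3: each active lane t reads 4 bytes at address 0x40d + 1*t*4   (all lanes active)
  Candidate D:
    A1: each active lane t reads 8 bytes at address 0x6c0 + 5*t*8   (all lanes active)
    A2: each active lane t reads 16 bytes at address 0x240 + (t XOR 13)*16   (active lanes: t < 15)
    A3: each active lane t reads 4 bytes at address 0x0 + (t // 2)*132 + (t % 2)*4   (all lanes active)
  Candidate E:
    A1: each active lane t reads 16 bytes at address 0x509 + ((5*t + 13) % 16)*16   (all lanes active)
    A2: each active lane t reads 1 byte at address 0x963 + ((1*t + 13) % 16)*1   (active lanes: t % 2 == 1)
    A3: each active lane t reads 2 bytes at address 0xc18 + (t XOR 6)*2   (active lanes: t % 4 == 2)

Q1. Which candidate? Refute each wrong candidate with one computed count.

A: A1 gives 16 transactions, not 2
C: A3 gives 3 transactions, not 2
D: A1 gives 16 transactions, not 2
E: A1 gives 9 transactions, not 2
B: all counts match (2,3,2)

Answer: B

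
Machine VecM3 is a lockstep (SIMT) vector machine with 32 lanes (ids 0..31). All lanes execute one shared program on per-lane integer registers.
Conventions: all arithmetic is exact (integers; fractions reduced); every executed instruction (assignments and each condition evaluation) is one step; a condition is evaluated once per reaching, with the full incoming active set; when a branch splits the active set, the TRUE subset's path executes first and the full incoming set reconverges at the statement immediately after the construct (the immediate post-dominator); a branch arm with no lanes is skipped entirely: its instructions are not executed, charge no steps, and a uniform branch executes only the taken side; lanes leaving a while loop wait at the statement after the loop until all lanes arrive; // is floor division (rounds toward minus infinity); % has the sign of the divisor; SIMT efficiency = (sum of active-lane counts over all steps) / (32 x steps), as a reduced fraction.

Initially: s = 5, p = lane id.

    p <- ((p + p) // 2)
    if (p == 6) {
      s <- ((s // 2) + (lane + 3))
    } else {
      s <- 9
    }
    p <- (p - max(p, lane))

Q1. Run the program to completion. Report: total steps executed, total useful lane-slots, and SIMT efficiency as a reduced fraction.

Answer: 5 steps, 128 useful, 4/5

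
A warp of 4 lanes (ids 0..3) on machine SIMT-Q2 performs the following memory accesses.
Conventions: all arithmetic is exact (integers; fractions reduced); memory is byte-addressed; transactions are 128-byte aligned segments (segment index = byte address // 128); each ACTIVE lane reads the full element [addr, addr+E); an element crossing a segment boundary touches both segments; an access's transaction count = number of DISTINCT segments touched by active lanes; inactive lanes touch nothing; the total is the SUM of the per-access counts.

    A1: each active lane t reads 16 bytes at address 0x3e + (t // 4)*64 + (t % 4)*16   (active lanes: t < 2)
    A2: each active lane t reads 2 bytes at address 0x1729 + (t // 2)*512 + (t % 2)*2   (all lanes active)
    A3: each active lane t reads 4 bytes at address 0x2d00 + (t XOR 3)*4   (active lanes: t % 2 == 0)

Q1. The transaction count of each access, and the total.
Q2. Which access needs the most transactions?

A1: 1 transaction
A2: 2 transactions
A3: 1 transaction

Answer: 1,2,1; total 4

Answer: A2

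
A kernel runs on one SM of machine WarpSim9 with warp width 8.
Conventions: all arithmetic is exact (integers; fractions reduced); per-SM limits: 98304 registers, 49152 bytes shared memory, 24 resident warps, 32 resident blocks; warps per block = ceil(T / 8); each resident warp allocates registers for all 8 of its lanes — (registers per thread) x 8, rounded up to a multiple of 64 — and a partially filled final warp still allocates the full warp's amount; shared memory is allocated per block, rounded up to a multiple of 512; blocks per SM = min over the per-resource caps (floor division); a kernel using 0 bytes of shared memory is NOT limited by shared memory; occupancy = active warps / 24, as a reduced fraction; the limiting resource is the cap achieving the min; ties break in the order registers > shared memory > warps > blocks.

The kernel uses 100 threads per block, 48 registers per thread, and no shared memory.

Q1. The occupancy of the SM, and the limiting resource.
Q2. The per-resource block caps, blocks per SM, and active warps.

Answer: occupancy 13/24, limited by warps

registers: 19 blocks
shared memory: no limit (kernel uses none)
warps: 1 block
blocks: 32 blocks

Answer: 1 block, 13 active warps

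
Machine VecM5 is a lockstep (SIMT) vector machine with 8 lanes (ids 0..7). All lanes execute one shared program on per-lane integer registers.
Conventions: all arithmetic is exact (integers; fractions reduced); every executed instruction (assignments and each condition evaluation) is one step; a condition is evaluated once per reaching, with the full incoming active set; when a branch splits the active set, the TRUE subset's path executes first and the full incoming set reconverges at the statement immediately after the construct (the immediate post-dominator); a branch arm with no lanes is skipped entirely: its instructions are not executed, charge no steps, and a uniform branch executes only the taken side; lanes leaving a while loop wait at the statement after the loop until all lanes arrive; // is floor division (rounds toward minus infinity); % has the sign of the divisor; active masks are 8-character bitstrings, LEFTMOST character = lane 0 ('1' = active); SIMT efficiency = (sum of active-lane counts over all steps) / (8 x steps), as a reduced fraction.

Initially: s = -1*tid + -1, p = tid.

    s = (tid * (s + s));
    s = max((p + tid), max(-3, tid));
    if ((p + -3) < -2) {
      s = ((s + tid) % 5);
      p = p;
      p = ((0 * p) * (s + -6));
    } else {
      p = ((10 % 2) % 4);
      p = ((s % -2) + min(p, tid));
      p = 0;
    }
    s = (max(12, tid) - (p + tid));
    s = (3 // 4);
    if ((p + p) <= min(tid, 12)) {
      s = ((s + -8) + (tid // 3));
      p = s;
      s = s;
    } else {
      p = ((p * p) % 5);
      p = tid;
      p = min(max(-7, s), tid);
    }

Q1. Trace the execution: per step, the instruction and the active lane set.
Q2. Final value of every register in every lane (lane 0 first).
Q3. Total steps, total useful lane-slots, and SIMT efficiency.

step 0: s <- (tid * (s + s))         11111111
step 1: s <- max((p + tid), max(-3, tid)) 11111111
step 2: eval ((p + -3) < -2)         11111111
step 3: s <- ((s + tid) % 5)         10000000
step 4: p <- p                       10000000
step 5: p <- ((0 * p) * (s + -6))    10000000
step 6: p <- ((10 % 2) % 4)          01111111
step 7: p <- ((s % -2) + min(p, tid)) 01111111
step 8: p <- 0                       01111111
step 9: s <- (max(12, tid) - (p + tid)) 11111111
step 10: s <- (3 // 4)                11111111
step 11: eval ((p + p) <= min(tid, 12)) 11111111
step 12: s <- ((s + -8) + (tid // 3)) 11111111
step 13: p <- s                       11111111
step 14: s <- s                       11111111

Answer: 15 steps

s: -8,-8,-8,-7,-7,-7,-6,-6
p: -8,-8,-8,-7,-7,-7,-6,-6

steps = 15; useful = 96; efficiency = 96/120 = 4/5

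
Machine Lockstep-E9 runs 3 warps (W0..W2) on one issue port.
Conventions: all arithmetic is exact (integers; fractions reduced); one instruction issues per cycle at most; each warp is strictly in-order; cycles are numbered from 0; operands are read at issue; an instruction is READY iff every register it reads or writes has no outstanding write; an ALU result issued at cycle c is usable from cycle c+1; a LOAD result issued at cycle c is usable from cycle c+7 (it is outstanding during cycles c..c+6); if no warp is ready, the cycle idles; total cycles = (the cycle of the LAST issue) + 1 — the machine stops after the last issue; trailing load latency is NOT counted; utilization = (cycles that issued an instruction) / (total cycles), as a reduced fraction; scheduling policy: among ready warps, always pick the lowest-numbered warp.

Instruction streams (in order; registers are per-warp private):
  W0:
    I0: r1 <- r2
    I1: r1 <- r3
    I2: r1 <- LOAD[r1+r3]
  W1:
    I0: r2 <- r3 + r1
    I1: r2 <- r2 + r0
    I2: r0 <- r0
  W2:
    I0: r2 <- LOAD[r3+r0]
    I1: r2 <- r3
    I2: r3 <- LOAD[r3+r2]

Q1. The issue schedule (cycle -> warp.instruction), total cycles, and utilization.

cycle 0: W0.I0
cycle 1: W0.I1
cycle 2: W0.I2
cycle 3: W1.I0
cycle 4: W1.I1
cycle 5: W1.I2
cycle 6: W2.I0
cycle 7: idle
cycle 8: idle
cycle 9: idle
cycle 10: idle
cycle 11: idle
cycle 12: idle
cycle 13: W2.I1
cycle 14: W2.I2

Answer: 15 cycles, utilization 3/5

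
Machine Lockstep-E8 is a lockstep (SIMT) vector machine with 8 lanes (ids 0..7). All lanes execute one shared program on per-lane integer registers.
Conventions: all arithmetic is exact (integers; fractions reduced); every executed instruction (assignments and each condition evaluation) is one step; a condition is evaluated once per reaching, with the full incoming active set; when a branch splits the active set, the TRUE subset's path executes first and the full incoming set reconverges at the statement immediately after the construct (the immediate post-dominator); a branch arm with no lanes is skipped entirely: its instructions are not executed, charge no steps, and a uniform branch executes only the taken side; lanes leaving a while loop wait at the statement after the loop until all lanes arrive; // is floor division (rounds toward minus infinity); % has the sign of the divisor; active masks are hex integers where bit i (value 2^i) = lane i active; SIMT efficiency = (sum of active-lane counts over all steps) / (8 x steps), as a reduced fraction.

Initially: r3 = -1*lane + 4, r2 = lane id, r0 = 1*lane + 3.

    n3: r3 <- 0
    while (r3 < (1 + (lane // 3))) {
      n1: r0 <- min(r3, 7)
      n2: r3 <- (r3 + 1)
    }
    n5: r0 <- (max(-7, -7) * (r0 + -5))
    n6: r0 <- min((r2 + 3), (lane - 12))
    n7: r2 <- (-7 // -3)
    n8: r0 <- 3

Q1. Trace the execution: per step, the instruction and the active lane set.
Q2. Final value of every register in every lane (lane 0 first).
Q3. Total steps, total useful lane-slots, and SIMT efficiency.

step 0: r3 <- 0                      0xff
step 1: eval (r3 < (1 + (lane // 3))) 0xff
step 2: r0 <- min(r3, 7)             0xff
step 3: r3 <- (r3 + 1)               0xff
step 4: eval (r3 < (1 + (lane // 3))) 0xff
step 5: r0 <- min(r3, 7)             0xf8
step 6: r3 <- (r3 + 1)               0xf8
step 7: eval (r3 < (1 + (lane // 3))) 0xf8
step 8: r0 <- min(r3, 7)             0xc0
step 9: r3 <- (r3 + 1)               0xc0
step 10: eval (r3 < (1 + (lane // 3))) 0xc0
step 11: r0 <- (max(-7, -7) * (r0 + -5)) 0xff
step 12: r0 <- min((r2 + 3), (lane - 12)) 0xff
step 13: r2 <- (-7 // -3)             0xff
step 14: r0 <- 3                      0xff

Answer: 15 steps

r3: 1,1,1,2,2,2,3,3
r2: 2,2,2,2,2,2,2,2
r0: 3,3,3,3,3,3,3,3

steps = 15; useful = 93; efficiency = 93/120 = 31/40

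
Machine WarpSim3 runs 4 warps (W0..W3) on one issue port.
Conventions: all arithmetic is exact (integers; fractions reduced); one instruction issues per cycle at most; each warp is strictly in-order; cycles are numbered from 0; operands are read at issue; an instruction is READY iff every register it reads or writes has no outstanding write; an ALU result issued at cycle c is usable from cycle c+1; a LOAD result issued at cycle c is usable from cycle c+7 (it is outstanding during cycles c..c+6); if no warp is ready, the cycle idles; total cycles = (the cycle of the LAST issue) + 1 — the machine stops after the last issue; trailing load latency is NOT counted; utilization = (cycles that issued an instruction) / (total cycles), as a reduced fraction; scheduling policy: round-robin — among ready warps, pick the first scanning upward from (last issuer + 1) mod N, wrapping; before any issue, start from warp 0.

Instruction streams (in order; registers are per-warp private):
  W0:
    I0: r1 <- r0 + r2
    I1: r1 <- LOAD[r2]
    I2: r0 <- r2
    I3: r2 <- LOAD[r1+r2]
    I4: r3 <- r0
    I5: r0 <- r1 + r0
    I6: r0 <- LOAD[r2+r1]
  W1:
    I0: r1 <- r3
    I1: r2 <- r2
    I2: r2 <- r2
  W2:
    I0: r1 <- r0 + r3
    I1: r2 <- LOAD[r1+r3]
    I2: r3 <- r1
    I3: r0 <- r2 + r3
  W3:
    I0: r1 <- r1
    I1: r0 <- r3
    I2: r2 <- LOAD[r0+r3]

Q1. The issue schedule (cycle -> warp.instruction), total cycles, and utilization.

cycle 0: W0.I0
cycle 1: W1.I0
cycle 2: W2.I0
cycle 3: W3.I0
cycle 4: W0.I1
cycle 5: W1.I1
cycle 6: W2.I1
cycle 7: W3.I1
cycle 8: W0.I2
cycle 9: W1.I2
cycle 10: W2.I2
cycle 11: W3.I2
cycle 12: W0.I3
cycle 13: W2.I3
cycle 14: W0.I4
cycle 15: W0.I5
cycle 16: idle
cycle 17: idle
cycle 18: idle
cycle 19: W0.I6

Answer: 20 cycles, utilization 17/20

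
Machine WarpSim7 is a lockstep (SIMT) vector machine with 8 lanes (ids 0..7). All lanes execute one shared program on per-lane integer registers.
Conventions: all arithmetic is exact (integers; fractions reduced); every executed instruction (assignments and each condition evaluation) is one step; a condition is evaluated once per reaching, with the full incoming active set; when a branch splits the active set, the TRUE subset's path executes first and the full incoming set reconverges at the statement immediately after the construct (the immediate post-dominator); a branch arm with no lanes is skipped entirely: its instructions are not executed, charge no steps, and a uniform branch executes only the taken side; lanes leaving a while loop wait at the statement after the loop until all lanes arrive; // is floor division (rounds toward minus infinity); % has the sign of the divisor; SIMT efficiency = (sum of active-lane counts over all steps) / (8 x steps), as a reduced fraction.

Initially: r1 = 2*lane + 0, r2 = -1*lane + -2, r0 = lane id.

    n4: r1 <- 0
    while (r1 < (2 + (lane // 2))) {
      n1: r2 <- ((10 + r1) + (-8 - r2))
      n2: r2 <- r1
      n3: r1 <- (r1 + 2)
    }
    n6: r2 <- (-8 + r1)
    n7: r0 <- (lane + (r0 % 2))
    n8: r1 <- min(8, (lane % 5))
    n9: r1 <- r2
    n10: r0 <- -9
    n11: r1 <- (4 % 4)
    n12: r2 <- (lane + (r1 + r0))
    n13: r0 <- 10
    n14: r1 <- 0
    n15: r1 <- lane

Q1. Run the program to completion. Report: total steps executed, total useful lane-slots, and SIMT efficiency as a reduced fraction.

Answer: 24 steps, 160 useful, 5/6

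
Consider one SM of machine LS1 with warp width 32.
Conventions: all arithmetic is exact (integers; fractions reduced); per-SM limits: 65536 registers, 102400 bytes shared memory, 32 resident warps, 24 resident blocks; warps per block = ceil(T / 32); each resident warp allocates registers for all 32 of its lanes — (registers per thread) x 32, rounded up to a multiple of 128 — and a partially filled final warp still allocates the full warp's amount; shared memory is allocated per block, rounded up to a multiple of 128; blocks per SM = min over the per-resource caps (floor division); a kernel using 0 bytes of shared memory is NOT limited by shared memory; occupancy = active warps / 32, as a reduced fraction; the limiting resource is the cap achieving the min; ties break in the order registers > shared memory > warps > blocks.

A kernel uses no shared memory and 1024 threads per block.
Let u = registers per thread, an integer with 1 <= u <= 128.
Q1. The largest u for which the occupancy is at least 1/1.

Answer: u = 64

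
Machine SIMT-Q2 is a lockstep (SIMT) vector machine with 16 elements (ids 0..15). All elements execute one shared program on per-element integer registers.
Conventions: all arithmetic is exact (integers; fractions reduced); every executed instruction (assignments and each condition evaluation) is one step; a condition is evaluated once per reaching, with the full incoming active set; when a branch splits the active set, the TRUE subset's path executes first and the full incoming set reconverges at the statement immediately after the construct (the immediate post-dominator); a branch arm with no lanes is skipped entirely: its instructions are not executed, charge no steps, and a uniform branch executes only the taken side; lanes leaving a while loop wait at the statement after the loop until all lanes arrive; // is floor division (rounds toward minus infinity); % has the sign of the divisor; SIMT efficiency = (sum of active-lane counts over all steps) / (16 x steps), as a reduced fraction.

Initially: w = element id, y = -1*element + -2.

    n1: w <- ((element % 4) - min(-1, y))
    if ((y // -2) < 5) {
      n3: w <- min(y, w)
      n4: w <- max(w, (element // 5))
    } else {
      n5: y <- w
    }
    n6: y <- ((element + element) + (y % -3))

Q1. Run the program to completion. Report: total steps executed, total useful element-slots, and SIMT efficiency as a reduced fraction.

Answer: 6 steps, 72 useful, 3/4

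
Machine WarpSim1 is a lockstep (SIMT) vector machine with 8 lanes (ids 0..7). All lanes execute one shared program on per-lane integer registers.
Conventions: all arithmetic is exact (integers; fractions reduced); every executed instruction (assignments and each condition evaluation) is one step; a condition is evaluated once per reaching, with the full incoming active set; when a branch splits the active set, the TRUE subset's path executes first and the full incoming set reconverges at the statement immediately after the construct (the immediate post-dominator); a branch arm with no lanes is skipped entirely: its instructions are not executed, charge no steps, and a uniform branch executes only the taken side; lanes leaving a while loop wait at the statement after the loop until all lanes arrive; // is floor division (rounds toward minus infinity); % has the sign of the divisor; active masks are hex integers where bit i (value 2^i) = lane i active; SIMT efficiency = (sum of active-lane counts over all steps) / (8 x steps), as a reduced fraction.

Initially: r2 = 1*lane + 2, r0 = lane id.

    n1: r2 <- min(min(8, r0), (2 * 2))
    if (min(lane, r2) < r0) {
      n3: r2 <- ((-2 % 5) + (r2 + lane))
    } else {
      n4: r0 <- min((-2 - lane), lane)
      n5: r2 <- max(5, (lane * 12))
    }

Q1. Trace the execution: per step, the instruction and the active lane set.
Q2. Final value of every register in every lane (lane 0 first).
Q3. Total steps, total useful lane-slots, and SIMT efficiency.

step 0: r2 <- min(min(8, r0), (2 * 2)) 0xff
step 1: eval (min(lane, r2) < r0)    0xff
step 2: r2 <- ((-2 % 5) + (r2 + lane)) 0xe0
step 3: r0 <- min((-2 - lane), lane) 0x1f
step 4: r2 <- max(5, (lane * 12))    0x1f

Answer: 5 steps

r2: 5,12,24,36,48,12,13,14
r0: -2,-3,-4,-5,-6,5,6,7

steps = 5; useful = 29; efficiency = 29/40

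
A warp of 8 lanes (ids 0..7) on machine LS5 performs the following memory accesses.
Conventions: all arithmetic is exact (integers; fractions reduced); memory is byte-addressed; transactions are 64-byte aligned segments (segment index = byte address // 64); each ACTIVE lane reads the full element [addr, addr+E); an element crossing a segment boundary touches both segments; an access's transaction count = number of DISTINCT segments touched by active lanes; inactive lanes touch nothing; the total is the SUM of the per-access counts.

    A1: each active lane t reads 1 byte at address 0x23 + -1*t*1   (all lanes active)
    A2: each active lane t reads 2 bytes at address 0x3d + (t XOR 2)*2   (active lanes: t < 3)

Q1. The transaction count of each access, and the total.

A1: 1 transaction
A2: 2 transactions

Answer: 1,2; total 3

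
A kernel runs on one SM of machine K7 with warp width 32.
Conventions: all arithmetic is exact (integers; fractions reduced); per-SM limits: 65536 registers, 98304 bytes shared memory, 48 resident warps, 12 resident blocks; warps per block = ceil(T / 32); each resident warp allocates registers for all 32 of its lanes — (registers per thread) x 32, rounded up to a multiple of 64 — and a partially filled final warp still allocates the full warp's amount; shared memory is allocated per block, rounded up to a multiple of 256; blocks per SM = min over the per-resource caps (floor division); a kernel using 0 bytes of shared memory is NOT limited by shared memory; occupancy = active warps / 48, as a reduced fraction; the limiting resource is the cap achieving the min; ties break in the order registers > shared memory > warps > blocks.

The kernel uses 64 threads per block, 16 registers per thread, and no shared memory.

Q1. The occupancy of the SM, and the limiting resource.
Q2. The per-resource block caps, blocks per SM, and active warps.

Answer: occupancy 1/2, limited by blocks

registers: 64 blocks
shared memory: no limit (kernel uses none)
warps: 24 blocks
blocks: 12 blocks

Answer: 12 blocks, 24 active warps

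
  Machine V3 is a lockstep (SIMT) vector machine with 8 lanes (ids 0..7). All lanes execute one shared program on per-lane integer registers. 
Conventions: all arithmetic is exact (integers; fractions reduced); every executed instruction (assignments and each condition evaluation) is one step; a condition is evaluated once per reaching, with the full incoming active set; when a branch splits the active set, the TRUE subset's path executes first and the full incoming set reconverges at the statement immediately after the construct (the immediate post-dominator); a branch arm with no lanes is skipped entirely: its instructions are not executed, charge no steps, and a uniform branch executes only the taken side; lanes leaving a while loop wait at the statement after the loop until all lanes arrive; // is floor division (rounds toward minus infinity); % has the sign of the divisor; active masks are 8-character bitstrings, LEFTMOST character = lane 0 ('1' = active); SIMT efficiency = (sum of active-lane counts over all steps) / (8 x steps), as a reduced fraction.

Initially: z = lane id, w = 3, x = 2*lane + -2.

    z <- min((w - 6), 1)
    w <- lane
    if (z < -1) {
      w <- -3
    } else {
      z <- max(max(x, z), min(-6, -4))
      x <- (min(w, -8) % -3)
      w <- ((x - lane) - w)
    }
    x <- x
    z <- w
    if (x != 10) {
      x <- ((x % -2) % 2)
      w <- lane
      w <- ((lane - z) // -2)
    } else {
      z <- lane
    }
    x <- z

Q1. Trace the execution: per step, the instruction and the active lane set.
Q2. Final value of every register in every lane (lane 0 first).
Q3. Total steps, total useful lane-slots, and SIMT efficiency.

step 0: z <- min((w - 6), 1)         11111111
step 1: w <- lane                    11111111
step 2: eval (z < -1)                11111111
step 3: w <- -3                      11111111
step 4: x <- x                       11111111
step 5: z <- w                       11111111
step 6: eval (x != 10)               11111111
step 7: x <- ((x % -2) % 2)          11111101
step 8: w <- lane                    11111101
step 9: w <- ((lane - z) // -2)      11111101
step 10: z <- lane                    00000010
step 11: x <- z                       11111111

Answer: 12 steps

z: -3,-3,-3,-3,-3,-3,6,-3
w: -2,-2,-3,-3,-4,-4,-3,-5
x: -3,-3,-3,-3,-3,-3,6,-3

steps = 12; useful = 86; efficiency = 86/96 = 43/48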